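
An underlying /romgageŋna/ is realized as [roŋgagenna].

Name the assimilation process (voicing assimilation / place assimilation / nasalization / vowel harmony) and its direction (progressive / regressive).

place assimilation, regressive

/m/→[ŋ] /ŋ/→[n].
Each target copies a feature from the following segment, so the direction is regressive.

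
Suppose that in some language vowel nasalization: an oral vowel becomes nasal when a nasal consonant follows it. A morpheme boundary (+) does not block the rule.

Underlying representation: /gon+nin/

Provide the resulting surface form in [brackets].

/o/ before nasal /n/ → [õ]
/i/ before nasal /n/ → [ĩ]

[gõn+nĩn]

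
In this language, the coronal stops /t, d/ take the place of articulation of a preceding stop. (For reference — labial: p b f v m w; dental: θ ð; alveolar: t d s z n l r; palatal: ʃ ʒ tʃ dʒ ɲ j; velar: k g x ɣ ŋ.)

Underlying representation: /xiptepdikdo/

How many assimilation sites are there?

3

/t/ after /p/ (labial) → [p]
/d/ after /p/ (labial) → [b]
/d/ after /k/ (velar) → [g]
3 segments change.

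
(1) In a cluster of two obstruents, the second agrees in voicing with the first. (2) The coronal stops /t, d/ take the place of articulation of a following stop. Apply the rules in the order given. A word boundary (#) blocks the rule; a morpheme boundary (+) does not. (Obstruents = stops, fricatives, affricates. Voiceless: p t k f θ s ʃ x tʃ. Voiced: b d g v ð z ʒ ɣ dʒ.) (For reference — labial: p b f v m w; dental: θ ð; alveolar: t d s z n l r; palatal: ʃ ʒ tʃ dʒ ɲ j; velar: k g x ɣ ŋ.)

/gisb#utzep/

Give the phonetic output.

Rule 1: /b/ after /s/ (voiceless) → [p]
Rule 1: /z/ after /t/ (voiceless) → [s]
After rule 1: gisp#utsep
Rule 2: no segment meets the rule's conditions; no change.

[gisp#utsep]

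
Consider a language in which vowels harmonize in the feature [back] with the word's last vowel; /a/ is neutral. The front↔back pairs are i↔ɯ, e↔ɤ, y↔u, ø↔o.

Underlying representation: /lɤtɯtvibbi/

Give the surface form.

/ɤ/ harmonizes with /i/ ([-back]) → [e]
/ɯ/ harmonizes with /i/ ([-back]) → [i]

[letitvibbi]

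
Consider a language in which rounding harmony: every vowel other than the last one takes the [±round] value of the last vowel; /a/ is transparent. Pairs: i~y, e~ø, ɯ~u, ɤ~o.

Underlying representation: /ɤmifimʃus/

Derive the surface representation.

[omyfymʃus]

/ɤ/ harmonizes with /u/ ([+round]) → [o]
/i/ harmonizes with /u/ ([+round]) → [y]
/i/ harmonizes with /u/ ([+round]) → [y]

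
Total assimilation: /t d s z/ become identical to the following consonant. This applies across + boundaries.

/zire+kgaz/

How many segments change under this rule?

No segment meets the rule's conditions.

0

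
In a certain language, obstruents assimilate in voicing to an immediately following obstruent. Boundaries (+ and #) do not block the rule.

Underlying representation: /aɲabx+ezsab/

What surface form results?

[aɲapx+essab]

/b/ before /x/ (voiceless) → [p]
/z/ before /s/ (voiceless) → [s]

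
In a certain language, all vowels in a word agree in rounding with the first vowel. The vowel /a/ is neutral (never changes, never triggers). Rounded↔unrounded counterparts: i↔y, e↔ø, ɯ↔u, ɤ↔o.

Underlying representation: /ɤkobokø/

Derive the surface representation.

[ɤkɤbɤke]

/o/ harmonizes with /ɤ/ ([-round]) → [ɤ]
/o/ harmonizes with /ɤ/ ([-round]) → [ɤ]
/ø/ harmonizes with /ɤ/ ([-round]) → [e]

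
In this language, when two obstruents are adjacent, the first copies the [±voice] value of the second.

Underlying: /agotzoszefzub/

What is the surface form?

/t/ before /z/ (voiced) → [d]
/s/ before /z/ (voiced) → [z]
/f/ before /z/ (voiced) → [v]

[agodzozzevzub]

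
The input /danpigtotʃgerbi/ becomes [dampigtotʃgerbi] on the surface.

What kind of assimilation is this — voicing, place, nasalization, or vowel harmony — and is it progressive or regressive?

/n/→[m].
Each target copies a feature from the following segment, so the direction is regressive.

place assimilation, regressive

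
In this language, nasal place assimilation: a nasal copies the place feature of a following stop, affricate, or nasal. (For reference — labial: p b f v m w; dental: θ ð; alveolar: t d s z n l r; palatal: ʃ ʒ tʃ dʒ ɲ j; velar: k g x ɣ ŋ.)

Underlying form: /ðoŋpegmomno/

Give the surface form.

[ðompegmonno]

/ŋ/ before /p/ (labial) → [m]
/m/ before /n/ (alveolar) → [n]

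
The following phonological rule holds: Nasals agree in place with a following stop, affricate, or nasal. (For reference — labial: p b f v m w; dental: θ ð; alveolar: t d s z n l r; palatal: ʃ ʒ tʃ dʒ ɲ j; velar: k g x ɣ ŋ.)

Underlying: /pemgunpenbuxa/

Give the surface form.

[peŋgumpembuxa]

/m/ before /g/ (velar) → [ŋ]
/n/ before /p/ (labial) → [m]
/n/ before /b/ (labial) → [m]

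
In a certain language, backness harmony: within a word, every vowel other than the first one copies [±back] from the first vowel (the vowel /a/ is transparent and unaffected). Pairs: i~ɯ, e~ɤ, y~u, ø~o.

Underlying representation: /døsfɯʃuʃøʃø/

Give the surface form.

/ɯ/ harmonizes with /ø/ ([-back]) → [i]
/u/ harmonizes with /ø/ ([-back]) → [y]

[døsfiʃyʃøʃø]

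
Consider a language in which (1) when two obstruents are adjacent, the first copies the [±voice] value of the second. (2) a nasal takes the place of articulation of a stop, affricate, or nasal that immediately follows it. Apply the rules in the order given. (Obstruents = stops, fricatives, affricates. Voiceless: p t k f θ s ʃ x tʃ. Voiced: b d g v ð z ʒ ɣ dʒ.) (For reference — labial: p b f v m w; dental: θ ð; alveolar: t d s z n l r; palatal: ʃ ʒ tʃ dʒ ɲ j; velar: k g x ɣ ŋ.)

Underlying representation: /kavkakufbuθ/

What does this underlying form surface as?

[kafkakuvbuθ]

Rule 1: /v/ before /k/ (voiceless) → [f]
Rule 1: /f/ before /b/ (voiced) → [v]
After rule 1: kafkakuvbuθ
Rule 2: no segment meets the rule's conditions; no change.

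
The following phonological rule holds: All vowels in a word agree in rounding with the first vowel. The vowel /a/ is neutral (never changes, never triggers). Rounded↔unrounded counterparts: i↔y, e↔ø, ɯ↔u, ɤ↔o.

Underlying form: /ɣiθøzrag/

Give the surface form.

/ø/ harmonizes with /i/ ([-round]) → [e]

[ɣiθezrag]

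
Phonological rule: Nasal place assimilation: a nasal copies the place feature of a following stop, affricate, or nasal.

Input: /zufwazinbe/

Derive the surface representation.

/n/ before /b/ (labial) → [m]

[zufwazimbe]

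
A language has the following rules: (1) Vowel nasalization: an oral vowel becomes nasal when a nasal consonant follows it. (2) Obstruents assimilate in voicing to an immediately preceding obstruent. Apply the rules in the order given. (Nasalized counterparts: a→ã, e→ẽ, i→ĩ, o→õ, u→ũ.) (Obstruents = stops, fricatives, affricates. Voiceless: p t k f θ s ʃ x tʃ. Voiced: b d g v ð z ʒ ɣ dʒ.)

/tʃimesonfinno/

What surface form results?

Rule 1: /i/ before nasal /m/ → [ĩ]
Rule 1: /o/ before nasal /n/ → [õ]
Rule 1: /i/ before nasal /n/ → [ĩ]
After rule 1: tʃĩmesõnfĩnno
Rule 2: no segment meets the rule's conditions; no change.

[tʃĩmesõnfĩnno]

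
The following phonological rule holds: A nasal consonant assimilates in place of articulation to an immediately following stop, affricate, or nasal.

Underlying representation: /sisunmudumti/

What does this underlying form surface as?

[sisummudunti]

/n/ before /m/ (labial) → [m]
/m/ before /t/ (alveolar) → [n]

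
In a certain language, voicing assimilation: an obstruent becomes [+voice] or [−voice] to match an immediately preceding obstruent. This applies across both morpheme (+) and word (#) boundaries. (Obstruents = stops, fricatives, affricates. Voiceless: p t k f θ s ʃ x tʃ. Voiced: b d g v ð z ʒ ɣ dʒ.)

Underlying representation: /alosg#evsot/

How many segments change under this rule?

2

/g/ after /s/ (voiceless) → [k]
/s/ after /v/ (voiced) → [z]
2 segments change.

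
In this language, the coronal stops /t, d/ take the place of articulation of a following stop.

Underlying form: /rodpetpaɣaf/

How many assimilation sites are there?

2

/d/ before /p/ (labial) → [b]
/t/ before /p/ (labial) → [p]
2 segments change.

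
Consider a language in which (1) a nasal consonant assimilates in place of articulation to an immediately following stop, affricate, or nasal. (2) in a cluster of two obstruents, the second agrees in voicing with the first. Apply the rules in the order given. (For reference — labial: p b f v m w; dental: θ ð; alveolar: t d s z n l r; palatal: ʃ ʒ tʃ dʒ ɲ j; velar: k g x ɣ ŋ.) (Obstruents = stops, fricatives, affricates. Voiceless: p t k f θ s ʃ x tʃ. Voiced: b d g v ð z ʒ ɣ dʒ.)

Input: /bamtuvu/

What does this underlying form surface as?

[bantuvu]

Rule 1: /m/ before /t/ (alveolar) → [n]
After rule 1: bantuvu
Rule 2: no segment meets the rule's conditions; no change.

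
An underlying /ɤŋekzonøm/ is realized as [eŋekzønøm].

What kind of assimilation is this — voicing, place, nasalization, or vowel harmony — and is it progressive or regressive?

vowel harmony, regressive

/ɤ/→[e] /o/→[ø].
Vowels agree with the last vowel, so the harmony is regressive.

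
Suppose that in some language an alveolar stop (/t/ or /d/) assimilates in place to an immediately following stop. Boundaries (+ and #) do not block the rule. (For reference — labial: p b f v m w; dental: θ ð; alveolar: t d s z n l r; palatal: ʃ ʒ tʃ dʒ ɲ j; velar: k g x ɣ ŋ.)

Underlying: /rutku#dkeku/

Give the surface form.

[rukku#gkeku]

/t/ before /k/ (velar) → [k]
/d/ before /k/ (velar) → [g]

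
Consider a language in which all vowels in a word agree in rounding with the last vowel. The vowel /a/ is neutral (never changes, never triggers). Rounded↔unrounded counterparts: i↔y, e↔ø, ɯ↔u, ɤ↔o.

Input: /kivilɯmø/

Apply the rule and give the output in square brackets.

/i/ harmonizes with /ø/ ([+round]) → [y]
/i/ harmonizes with /ø/ ([+round]) → [y]
/ɯ/ harmonizes with /ø/ ([+round]) → [u]

[kyvylumø]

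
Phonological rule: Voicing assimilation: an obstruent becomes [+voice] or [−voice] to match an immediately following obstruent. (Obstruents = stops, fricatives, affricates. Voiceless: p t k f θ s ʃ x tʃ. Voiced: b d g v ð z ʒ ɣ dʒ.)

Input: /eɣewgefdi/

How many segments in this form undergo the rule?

/f/ before /d/ (voiced) → [v]
1 segment changes.

1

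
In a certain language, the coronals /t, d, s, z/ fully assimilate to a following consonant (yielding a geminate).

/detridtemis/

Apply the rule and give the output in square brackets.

/t/ before /r/ → [r] (total assimilation)
/d/ before /t/ → [t] (total assimilation)

[derrittemis]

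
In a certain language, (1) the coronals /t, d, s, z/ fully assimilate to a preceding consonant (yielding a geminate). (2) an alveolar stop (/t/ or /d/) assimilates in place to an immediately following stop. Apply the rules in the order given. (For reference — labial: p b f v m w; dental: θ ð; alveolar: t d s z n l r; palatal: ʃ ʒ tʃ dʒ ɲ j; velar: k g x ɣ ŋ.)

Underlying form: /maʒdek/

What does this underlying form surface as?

Rule 1: /d/ after /ʒ/ → [ʒ] (total assimilation)
After rule 1: maʒʒek
Rule 2: no segment meets the rule's conditions; no change.

[maʒʒek]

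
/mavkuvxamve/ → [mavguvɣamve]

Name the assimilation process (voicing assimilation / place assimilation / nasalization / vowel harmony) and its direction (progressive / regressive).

/k/→[g] /x/→[ɣ].
Each target copies a feature from the preceding segment, so the direction is progressive.

voicing assimilation, progressive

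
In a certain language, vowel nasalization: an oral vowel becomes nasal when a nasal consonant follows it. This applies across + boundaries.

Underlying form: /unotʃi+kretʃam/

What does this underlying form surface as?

[ũnotʃi+kretʃãm]

/u/ before nasal /n/ → [ũ]
/a/ before nasal /m/ → [ã]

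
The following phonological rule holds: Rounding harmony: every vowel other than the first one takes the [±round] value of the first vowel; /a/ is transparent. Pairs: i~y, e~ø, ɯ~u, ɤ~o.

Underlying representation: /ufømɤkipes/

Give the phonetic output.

/ɤ/ harmonizes with /u/ ([+round]) → [o]
/i/ harmonizes with /u/ ([+round]) → [y]
/e/ harmonizes with /u/ ([+round]) → [ø]

[ufømokypøs]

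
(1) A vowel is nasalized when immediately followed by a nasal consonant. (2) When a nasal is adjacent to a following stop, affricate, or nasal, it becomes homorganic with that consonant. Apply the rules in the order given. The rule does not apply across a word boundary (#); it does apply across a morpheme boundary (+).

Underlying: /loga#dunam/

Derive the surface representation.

Rule 1: /u/ before nasal /n/ → [ũ]
Rule 1: /a/ before nasal /m/ → [ã]
After rule 1: loga#dũnãm
Rule 2: no segment meets the rule's conditions; no change.

[loga#dũnãm]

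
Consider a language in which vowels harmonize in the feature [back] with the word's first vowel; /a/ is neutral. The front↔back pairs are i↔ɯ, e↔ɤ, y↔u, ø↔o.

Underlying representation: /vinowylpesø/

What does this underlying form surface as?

[vinøwylpesø]

/o/ harmonizes with /i/ ([-back]) → [ø]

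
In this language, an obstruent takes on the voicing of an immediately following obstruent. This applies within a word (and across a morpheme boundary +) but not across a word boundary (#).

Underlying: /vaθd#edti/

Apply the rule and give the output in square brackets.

/θ/ before /d/ (voiced) → [ð]
/d/ before /t/ (voiceless) → [t]

[vaðd#etti]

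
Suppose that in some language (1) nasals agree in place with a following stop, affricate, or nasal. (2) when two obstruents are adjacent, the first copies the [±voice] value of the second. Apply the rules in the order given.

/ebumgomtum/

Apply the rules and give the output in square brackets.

[ebuŋgontum]

Rule 1: /m/ before /g/ (velar) → [ŋ]
Rule 1: /m/ before /t/ (alveolar) → [n]
After rule 1: ebuŋgontum
Rule 2: no segment meets the rule's conditions; no change.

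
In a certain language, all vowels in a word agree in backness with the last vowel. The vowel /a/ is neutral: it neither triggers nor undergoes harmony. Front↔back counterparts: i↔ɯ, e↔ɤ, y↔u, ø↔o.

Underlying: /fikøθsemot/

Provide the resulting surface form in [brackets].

/i/ harmonizes with /o/ ([+back]) → [ɯ]
/ø/ harmonizes with /o/ ([+back]) → [o]
/e/ harmonizes with /o/ ([+back]) → [ɤ]

[fɯkoθsɤmot]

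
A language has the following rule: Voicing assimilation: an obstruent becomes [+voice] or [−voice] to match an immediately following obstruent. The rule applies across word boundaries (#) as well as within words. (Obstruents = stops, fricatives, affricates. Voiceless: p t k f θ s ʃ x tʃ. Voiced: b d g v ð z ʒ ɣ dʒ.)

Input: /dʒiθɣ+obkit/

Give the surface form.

[dʒiðɣ+opkit]

/θ/ before /ɣ/ (voiced) → [ð]
/b/ before /k/ (voiceless) → [p]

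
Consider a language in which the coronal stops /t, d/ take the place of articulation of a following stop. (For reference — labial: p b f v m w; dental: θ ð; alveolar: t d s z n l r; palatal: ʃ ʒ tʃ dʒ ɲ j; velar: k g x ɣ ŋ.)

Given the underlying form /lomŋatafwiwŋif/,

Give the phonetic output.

[lomŋatafwiwŋif]

no segment meets the rule's conditions; no change.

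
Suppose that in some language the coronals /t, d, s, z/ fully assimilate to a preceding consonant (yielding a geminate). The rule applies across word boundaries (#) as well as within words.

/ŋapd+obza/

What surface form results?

/d/ after /p/ → [p] (total assimilation)
/z/ after /b/ → [b] (total assimilation)

[ŋapp+obba]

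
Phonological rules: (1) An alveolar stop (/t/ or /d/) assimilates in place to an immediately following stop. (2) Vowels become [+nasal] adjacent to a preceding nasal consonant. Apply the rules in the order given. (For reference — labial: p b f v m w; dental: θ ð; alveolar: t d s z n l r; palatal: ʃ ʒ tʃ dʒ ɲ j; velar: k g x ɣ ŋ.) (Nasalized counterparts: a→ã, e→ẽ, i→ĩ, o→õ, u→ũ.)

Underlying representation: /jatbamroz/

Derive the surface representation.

[japbamroz]

Rule 1: /t/ before /b/ (labial) → [p]
After rule 1: japbamroz
Rule 2: no segment meets the rule's conditions; no change.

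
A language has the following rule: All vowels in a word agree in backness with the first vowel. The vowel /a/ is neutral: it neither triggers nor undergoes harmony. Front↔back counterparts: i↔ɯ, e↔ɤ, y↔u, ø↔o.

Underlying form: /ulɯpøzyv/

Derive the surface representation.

/ø/ harmonizes with /u/ ([+back]) → [o]
/y/ harmonizes with /u/ ([+back]) → [u]

[ulɯpozuv]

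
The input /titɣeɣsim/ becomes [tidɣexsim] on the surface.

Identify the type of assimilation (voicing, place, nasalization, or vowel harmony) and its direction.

/t/→[d] /ɣ/→[x].
Each target copies a feature from the following segment, so the direction is regressive.

voicing assimilation, regressive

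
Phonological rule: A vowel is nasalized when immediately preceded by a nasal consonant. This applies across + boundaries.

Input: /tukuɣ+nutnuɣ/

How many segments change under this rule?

2

/u/ after nasal /n/ → [ũ]
/u/ after nasal /n/ → [ũ]
2 segments change.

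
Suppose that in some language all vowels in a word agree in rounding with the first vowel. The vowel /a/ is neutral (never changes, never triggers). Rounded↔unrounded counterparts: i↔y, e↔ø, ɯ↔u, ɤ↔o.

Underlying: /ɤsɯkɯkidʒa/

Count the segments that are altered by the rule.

0

No segment meets the rule's conditions.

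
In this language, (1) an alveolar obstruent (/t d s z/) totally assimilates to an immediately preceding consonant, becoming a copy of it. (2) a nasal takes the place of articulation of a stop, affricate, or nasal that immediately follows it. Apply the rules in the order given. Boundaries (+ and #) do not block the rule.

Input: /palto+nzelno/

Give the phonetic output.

[pallo+nnelno]

Rule 1: /t/ after /l/ → [l] (total assimilation)
Rule 1: /z/ after /n/ → [n] (total assimilation)
After rule 1: pallo+nnelno
Rule 2: no segment meets the rule's conditions; no change.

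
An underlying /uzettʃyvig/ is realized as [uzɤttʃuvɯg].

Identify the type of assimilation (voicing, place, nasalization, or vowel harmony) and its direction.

vowel harmony, progressive

/e/→[ɤ] /y/→[u] /i/→[ɯ].
Vowels agree with the first vowel, so the harmony is progressive.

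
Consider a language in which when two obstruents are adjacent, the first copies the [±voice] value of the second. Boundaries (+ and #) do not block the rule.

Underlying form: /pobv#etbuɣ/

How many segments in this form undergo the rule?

1

/t/ before /b/ (voiced) → [d]
1 segment changes.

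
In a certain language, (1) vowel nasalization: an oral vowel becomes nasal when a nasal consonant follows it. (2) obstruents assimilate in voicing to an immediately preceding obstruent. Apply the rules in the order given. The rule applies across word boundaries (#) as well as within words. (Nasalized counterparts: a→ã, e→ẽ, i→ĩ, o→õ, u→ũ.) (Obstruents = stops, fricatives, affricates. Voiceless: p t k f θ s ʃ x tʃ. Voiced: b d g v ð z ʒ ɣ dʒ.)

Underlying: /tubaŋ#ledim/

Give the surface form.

Rule 1: /a/ before nasal /ŋ/ → [ã]
Rule 1: /i/ before nasal /m/ → [ĩ]
After rule 1: tubãŋ#ledĩm
Rule 2: no segment meets the rule's conditions; no change.

[tubãŋ#ledĩm]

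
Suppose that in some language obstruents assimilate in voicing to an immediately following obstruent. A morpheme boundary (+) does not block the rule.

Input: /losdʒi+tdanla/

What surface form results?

[lozdʒi+ddanla]

/s/ before /dʒ/ (voiced) → [z]
/t/ before /d/ (voiced) → [d]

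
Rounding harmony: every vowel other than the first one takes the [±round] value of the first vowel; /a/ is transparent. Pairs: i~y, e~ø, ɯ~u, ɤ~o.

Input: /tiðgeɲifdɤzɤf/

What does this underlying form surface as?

no segment meets the rule's conditions; no change.

[tiðgeɲifdɤzɤf]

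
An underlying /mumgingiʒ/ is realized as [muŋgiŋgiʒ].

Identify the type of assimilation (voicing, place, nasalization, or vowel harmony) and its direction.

place assimilation, regressive

/m/→[ŋ] /n/→[ŋ].
Each target copies a feature from the following segment, so the direction is regressive.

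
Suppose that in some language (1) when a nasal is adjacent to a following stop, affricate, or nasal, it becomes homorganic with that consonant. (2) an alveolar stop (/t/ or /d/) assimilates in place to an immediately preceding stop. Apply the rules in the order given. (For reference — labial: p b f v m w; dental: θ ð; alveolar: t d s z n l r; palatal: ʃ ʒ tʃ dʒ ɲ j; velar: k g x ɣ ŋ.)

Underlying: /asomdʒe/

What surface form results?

[asoɲdʒe]

Rule 1: /m/ before /dʒ/ (palatal) → [ɲ]
After rule 1: asoɲdʒe
Rule 2: no segment meets the rule's conditions; no change.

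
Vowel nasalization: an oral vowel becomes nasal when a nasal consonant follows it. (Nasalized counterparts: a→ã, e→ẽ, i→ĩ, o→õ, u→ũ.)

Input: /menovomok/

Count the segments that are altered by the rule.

2

/e/ before nasal /n/ → [ẽ]
/o/ before nasal /m/ → [õ]
2 segments change.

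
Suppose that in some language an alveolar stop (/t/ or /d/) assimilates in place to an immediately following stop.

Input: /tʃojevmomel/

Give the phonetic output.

[tʃojevmomel]

no segment meets the rule's conditions; no change.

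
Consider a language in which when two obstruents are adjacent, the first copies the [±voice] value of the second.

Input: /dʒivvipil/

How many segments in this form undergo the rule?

0

No segment meets the rule's conditions.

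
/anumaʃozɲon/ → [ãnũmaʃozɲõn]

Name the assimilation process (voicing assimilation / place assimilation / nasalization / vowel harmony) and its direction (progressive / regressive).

/a/→[ã] /u/→[ũ] /o/→[õ].
Each target copies a feature from the following segment, so the direction is regressive.

nasalization, regressive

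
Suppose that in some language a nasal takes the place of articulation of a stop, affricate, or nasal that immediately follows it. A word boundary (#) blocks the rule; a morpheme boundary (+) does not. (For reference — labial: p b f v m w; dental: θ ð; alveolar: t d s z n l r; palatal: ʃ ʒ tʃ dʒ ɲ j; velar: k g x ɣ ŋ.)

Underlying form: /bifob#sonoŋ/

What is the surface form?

[bifob#sonoŋ]

no segment meets the rule's conditions; no change.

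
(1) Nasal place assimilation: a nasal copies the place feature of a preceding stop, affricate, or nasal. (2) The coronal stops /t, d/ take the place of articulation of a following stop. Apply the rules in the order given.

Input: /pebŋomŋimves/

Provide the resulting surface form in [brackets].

Rule 1: /ŋ/ after /b/ (labial) → [m]
Rule 1: /ŋ/ after /m/ (labial) → [m]
After rule 1: pebmommimves
Rule 2: no segment meets the rule's conditions; no change.

[pebmommimves]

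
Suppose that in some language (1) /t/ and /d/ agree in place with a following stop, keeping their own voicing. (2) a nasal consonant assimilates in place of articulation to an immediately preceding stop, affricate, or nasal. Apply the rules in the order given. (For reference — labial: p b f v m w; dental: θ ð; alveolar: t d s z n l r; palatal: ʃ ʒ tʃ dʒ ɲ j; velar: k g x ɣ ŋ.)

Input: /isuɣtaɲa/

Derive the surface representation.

[isuɣtaɲa]

Rule 1: no segment meets the rule's conditions; no change.
After rule 1: isuɣtaɲa
Rule 2: no segment meets the rule's conditions; no change.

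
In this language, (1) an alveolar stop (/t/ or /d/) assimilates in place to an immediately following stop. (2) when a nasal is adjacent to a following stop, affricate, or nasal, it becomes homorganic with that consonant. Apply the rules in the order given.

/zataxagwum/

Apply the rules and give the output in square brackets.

[zataxagwum]

Rule 1: no segment meets the rule's conditions; no change.
After rule 1: zataxagwum
Rule 2: no segment meets the rule's conditions; no change.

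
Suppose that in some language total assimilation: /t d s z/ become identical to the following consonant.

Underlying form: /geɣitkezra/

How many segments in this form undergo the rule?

/t/ before /k/ → [k] (total assimilation)
/z/ before /r/ → [r] (total assimilation)
2 segments change.

2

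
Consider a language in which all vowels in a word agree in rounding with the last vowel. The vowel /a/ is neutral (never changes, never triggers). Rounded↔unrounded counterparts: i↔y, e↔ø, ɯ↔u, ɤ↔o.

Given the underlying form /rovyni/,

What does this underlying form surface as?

/o/ harmonizes with /i/ ([-round]) → [ɤ]
/y/ harmonizes with /i/ ([-round]) → [i]

[rɤvini]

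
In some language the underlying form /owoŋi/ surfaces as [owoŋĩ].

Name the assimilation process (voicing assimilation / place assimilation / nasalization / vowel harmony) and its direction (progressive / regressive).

/i/→[ĩ].
Each target copies a feature from the preceding segment, so the direction is progressive.

nasalization, progressive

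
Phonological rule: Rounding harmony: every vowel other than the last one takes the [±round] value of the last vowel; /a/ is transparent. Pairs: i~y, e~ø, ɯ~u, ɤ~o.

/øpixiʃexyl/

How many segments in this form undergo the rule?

/i/ harmonizes with /y/ ([+round]) → [y]
/i/ harmonizes with /y/ ([+round]) → [y]
/e/ harmonizes with /y/ ([+round]) → [ø]
3 segments change.

3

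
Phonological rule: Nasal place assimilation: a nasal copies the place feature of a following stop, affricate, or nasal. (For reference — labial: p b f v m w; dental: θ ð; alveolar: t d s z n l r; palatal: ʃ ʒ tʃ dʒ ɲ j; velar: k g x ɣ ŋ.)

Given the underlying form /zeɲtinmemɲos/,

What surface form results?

/ɲ/ before /t/ (alveolar) → [n]
/n/ before /m/ (labial) → [m]
/m/ before /ɲ/ (palatal) → [ɲ]

[zentimmeɲɲos]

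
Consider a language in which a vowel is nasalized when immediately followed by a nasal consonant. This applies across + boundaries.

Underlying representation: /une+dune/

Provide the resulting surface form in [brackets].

[ũne+dũne]

/u/ before nasal /n/ → [ũ]
/u/ before nasal /n/ → [ũ]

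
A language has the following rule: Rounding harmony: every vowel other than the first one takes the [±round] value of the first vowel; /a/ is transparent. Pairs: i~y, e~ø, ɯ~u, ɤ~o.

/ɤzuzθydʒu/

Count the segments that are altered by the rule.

/u/ harmonizes with /ɤ/ ([-round]) → [ɯ]
/y/ harmonizes with /ɤ/ ([-round]) → [i]
/u/ harmonizes with /ɤ/ ([-round]) → [ɯ]
3 segments change.

3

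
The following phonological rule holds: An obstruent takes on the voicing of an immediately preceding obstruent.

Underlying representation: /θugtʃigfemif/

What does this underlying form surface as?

/tʃ/ after /g/ (voiced) → [dʒ]
/f/ after /g/ (voiced) → [v]

[θugdʒigvemif]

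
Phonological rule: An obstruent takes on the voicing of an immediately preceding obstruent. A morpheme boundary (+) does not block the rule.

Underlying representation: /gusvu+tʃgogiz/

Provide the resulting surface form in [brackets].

[gusfu+tʃkogiz]

/v/ after /s/ (voiceless) → [f]
/g/ after /tʃ/ (voiceless) → [k]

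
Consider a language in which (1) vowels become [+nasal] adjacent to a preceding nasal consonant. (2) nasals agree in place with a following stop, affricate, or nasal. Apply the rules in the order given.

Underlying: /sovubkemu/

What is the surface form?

Rule 1: /u/ after nasal /m/ → [ũ]
After rule 1: sovubkemũ
Rule 2: no segment meets the rule's conditions; no change.

[sovubkemũ]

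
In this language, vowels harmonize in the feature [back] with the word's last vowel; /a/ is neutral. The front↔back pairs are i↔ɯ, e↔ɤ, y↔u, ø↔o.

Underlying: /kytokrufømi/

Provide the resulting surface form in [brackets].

[kytøkryfømi]

/o/ harmonizes with /i/ ([-back]) → [ø]
/u/ harmonizes with /i/ ([-back]) → [y]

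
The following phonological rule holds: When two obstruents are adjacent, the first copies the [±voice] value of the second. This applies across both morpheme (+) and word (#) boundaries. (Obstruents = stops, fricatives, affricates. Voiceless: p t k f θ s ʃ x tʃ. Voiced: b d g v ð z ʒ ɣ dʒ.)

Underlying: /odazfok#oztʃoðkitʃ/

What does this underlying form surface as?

[odasfok#ostʃoθkitʃ]

/z/ before /f/ (voiceless) → [s]
/z/ before /tʃ/ (voiceless) → [s]
/ð/ before /k/ (voiceless) → [θ]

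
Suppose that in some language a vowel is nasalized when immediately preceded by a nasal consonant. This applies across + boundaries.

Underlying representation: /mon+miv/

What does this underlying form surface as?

/o/ after nasal /m/ → [õ]
/i/ after nasal /m/ → [ĩ]

[mõn+mĩv]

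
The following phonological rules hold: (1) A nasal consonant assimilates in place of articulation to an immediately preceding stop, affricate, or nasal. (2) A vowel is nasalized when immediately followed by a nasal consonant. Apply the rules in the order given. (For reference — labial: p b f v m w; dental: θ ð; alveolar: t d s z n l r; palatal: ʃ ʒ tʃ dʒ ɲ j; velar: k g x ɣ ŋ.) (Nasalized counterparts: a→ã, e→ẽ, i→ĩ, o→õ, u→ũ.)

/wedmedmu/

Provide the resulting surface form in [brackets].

[wednednu]

Rule 1: /m/ after /d/ (alveolar) → [n]
Rule 1: /m/ after /d/ (alveolar) → [n]
After rule 1: wednednu
Rule 2: no segment meets the rule's conditions; no change.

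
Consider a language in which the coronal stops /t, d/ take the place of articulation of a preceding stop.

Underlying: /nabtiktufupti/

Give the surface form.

[nabpikkufuppi]

/t/ after /b/ (labial) → [p]
/t/ after /k/ (velar) → [k]
/t/ after /p/ (labial) → [p]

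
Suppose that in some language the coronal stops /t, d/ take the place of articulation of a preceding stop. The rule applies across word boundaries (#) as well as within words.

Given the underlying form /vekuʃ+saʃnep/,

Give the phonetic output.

[vekuʃ+saʃnep]

no segment meets the rule's conditions; no change.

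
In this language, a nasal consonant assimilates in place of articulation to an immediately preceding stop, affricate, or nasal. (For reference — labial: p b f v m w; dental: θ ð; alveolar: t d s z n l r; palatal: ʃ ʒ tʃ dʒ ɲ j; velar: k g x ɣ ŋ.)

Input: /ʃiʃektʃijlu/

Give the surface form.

[ʃiʃektʃijlu]

no segment meets the rule's conditions; no change.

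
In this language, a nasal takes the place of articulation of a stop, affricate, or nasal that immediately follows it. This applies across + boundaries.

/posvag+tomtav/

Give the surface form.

/m/ before /t/ (alveolar) → [n]

[posvag+tontav]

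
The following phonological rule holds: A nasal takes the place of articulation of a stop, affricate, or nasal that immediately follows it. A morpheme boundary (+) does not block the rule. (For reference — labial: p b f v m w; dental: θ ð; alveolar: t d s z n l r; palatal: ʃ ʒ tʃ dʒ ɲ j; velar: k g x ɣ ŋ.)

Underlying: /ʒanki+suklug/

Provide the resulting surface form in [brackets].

[ʒaŋki+suklug]

/n/ before /k/ (velar) → [ŋ]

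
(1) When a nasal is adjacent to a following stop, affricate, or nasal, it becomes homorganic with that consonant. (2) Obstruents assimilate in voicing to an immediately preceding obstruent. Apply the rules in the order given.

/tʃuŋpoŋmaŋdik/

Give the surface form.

Rule 1: /ŋ/ before /p/ (labial) → [m]
Rule 1: /ŋ/ before /m/ (labial) → [m]
Rule 1: /ŋ/ before /d/ (alveolar) → [n]
After rule 1: tʃumpommandik
Rule 2: no segment meets the rule's conditions; no change.

[tʃumpommandik]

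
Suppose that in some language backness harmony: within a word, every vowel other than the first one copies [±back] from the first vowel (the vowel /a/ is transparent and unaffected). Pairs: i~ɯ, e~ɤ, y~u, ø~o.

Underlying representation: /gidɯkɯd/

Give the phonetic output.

/ɯ/ harmonizes with /i/ ([-back]) → [i]
/ɯ/ harmonizes with /i/ ([-back]) → [i]

[gidikid]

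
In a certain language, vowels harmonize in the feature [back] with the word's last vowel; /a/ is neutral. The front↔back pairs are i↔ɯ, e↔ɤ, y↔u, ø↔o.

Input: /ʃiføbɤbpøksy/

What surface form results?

/ɤ/ harmonizes with /y/ ([-back]) → [e]

[ʃiføbebpøksy]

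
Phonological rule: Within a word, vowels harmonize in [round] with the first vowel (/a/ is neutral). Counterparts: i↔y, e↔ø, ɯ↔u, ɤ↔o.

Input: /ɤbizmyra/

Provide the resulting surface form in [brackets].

[ɤbizmira]

/y/ harmonizes with /ɤ/ ([-round]) → [i]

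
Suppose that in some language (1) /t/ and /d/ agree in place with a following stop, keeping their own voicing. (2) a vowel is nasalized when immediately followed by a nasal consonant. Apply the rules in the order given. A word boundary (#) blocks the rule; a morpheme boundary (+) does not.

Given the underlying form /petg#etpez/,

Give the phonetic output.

Rule 1: /t/ before /g/ (velar) → [k]
Rule 1: /t/ before /p/ (labial) → [p]
After rule 1: pekg#eppez
Rule 2: no segment meets the rule's conditions; no change.

[pekg#eppez]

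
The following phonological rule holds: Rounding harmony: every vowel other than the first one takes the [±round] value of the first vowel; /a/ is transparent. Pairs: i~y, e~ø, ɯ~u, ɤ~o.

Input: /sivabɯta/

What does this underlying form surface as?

no segment meets the rule's conditions; no change.

[sivabɯta]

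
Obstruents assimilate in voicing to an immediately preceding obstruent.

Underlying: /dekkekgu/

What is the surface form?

[dekkekku]

/g/ after /k/ (voiceless) → [k]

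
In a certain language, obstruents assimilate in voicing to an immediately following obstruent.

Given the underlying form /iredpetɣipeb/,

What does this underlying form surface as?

[iretpedɣipeb]

/d/ before /p/ (voiceless) → [t]
/t/ before /ɣ/ (voiced) → [d]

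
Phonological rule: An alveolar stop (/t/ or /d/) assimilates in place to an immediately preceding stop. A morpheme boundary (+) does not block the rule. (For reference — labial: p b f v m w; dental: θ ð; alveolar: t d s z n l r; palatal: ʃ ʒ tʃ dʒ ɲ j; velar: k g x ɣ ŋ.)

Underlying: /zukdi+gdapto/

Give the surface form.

[zukgi+ggappo]

/d/ after /k/ (velar) → [g]
/d/ after /g/ (velar) → [g]
/t/ after /p/ (labial) → [p]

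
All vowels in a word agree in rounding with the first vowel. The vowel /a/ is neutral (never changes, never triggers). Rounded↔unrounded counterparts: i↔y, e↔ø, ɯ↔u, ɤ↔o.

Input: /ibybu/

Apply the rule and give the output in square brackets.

/y/ harmonizes with /i/ ([-round]) → [i]
/u/ harmonizes with /i/ ([-round]) → [ɯ]

[ibibɯ]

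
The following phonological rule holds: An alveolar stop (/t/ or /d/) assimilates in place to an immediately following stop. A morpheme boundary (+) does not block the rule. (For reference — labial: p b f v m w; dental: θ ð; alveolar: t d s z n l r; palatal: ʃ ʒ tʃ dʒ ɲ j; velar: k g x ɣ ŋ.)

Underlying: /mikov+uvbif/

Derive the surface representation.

[mikov+uvbif]

no segment meets the rule's conditions; no change.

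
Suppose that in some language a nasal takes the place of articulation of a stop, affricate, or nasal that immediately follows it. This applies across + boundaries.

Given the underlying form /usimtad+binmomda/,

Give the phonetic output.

/m/ before /t/ (alveolar) → [n]
/n/ before /m/ (labial) → [m]
/m/ before /d/ (alveolar) → [n]

[usintad+bimmonda]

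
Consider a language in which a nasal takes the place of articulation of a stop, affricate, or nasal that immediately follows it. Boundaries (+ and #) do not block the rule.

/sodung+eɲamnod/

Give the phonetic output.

/n/ before /g/ (velar) → [ŋ]
/m/ before /n/ (alveolar) → [n]

[soduŋg+eɲannod]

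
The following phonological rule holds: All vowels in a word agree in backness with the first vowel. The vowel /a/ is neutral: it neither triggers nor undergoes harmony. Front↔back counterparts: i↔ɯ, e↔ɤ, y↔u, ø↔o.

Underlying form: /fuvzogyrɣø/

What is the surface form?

/y/ harmonizes with /u/ ([+back]) → [u]
/ø/ harmonizes with /u/ ([+back]) → [o]

[fuvzogurɣo]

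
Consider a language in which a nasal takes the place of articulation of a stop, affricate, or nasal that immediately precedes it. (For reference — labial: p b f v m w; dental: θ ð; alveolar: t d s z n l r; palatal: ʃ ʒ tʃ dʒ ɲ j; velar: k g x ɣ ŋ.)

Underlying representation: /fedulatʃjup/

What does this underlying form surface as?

[fedulatʃjup]

no segment meets the rule's conditions; no change.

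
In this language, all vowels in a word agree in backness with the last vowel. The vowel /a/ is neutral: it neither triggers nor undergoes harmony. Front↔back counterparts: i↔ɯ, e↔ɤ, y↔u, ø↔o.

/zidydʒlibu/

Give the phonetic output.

/i/ harmonizes with /u/ ([+back]) → [ɯ]
/y/ harmonizes with /u/ ([+back]) → [u]
/i/ harmonizes with /u/ ([+back]) → [ɯ]

[zɯdudʒlɯbu]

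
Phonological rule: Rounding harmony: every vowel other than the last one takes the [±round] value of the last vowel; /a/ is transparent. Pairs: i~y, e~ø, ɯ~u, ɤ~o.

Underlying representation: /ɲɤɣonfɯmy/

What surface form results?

/ɤ/ harmonizes with /y/ ([+round]) → [o]
/ɯ/ harmonizes with /y/ ([+round]) → [u]

[ɲoɣonfumy]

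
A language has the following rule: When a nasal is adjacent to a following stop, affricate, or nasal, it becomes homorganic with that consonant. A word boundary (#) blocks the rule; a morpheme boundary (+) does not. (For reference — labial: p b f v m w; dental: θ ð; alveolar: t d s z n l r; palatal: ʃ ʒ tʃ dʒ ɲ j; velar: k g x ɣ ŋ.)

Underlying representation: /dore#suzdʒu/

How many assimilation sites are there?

0

No segment meets the rule's conditions.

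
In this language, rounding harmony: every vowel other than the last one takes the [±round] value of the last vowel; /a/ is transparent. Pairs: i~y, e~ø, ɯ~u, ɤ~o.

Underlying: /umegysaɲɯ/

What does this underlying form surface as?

/u/ harmonizes with /ɯ/ ([-round]) → [ɯ]
/y/ harmonizes with /ɯ/ ([-round]) → [i]

[ɯmegisaɲɯ]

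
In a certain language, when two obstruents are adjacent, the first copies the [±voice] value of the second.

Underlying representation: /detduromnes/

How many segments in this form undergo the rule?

1

/t/ before /d/ (voiced) → [d]
1 segment changes.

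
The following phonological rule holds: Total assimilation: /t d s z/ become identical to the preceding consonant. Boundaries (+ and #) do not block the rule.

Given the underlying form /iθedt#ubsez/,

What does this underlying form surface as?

[iθedd#ubbez]

/t/ after /d/ → [d] (total assimilation)
/s/ after /b/ → [b] (total assimilation)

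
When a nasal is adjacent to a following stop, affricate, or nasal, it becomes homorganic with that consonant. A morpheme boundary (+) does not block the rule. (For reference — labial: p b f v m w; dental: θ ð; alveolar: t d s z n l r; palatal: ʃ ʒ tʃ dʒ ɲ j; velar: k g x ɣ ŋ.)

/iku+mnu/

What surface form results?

/m/ before /n/ (alveolar) → [n]

[iku+nnu]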